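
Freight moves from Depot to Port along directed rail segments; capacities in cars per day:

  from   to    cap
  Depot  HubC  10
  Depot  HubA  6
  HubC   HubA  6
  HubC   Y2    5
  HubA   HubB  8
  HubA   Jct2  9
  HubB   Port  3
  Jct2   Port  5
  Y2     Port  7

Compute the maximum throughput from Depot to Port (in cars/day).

Augment Depot→HubC→Y2→Port: bottleneck 5, flow now 5.
Augment Depot→HubA→HubB→Port: bottleneck 3, flow now 8.
Augment Depot→HubA→Jct2→Port: bottleneck 3, flow now 11.
Augment Depot→HubC→HubA→Jct2→Port: bottleneck 2, flow now 13.
No augmenting path remains; maximum flow = 13.
In the residual graph, reachable from Depot: {Depot, HubC, HubA, HubB, Jct2}.
Min-cut edges: HubC→Y2 (5), HubB→Port (3), Jct2→Port (5); capacity 5 + 3 + 5 = 13.
This cut is saturated, so no flow can exceed 13.

13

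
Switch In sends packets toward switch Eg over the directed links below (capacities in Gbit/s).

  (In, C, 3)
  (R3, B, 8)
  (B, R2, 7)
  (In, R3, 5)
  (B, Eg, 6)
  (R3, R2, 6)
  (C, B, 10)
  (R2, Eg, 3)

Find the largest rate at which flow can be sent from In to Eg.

8

Augment In→C→B→Eg: bottleneck 3, flow now 3.
Augment In→R3→R2→Eg: bottleneck 3, flow now 6.
Augment In→R3→B→Eg: bottleneck 2, flow now 8.
No augmenting path remains; maximum flow = 8.
In the residual graph, reachable from In: {In}.
Min-cut edges: In→C (3), In→R3 (5); capacity 3 + 5 = 8.
This cut is saturated, so no flow can exceed 8.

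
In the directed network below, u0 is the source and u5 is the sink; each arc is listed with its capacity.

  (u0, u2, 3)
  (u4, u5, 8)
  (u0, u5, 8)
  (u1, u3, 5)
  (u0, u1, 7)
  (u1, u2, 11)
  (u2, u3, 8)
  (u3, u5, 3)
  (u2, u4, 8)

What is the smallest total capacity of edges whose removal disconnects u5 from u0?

Augment u0→u5: bottleneck 8, flow now 8.
Augment u0→u1→u3→u5: bottleneck 3, flow now 11.
Augment u0→u2→u4→u5: bottleneck 3, flow now 14.
Augment u0→u1→u2→u4→u5: bottleneck 4, flow now 18.
No augmenting path remains; maximum flow = 18.
By max-flow min-cut, the minimum cut capacity equals the max flow.
In the residual graph, reachable from u0: {u0}.
Min-cut edges: u0→u1 (7), u0→u2 (3), u0→u5 (8); capacity 7 + 3 + 8 = 18.

18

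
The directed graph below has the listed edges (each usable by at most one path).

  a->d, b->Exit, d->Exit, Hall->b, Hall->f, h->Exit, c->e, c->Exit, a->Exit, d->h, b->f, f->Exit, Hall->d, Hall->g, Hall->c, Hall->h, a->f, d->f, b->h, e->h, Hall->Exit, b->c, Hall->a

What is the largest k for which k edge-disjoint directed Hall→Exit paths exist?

Assign every edge capacity 1; by Menger, the answer equals the max flow.
Path Hall→Exit (+1); total 1.
Path Hall→a→Exit (+1); total 2.
Path Hall→b→Exit (+1); total 3.
Path Hall→c→Exit (+1); total 4.
Path Hall→d→Exit (+1); total 5.
Path Hall→f→Exit (+1); total 6.
Path Hall→h→Exit (+1); total 7.
No residual Hall→Exit path; max flow = 7.
Certifying cut of size 7: {Hall→Exit, Hall→a, Hall→b, Hall→c, Hall→d, Hall→f, Hall→h}.

7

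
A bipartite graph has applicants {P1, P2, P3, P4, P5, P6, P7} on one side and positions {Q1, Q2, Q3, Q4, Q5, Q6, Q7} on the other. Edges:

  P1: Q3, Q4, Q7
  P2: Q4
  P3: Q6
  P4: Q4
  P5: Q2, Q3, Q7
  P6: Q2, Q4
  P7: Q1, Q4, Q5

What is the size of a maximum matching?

Unit-capacity flow: source→left, listed edges, right→sink; max matching = max flow.
Augmenting path P1→Q3 (+1); matched 1.
Augmenting path P2→Q4 (+1); matched 2.
Augmenting path P3→Q6 (+1); matched 3.
Augmenting path P5→Q2 (+1); matched 4.
Augmenting path P7→Q1 (+1); matched 5.
Augmenting path P6→Q2→P5→Q7 (+1); matched 6.
No augmenting path remains; maximum matching = 6.
König certificate: {P1, P3, P5, P6, P7, Q4} is a vertex cover of size 6 (every listed pair touches it), so no matching can be larger.

6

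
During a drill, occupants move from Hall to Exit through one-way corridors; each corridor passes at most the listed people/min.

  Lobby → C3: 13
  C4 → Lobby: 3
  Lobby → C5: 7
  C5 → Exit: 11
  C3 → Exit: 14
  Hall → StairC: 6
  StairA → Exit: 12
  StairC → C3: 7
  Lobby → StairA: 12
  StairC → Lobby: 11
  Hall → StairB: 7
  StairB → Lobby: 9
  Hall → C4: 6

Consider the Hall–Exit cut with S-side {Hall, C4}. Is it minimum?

Yes — it is a minimum cut (capacity 16).

Given cut capacity: 6 + 7 + 3 = 16.
Augment Hall→StairC→C3→Exit: bottleneck 6, flow now 6.
Augment Hall→C4→Lobby→StairA→Exit: bottleneck 3, flow now 9.
Augment Hall→StairB→Lobby→StairA→Exit: bottleneck 7, flow now 16.
No augmenting path remains; maximum flow = 16.
Cut capacity 16 equals the max flow, so it is a minimum cut.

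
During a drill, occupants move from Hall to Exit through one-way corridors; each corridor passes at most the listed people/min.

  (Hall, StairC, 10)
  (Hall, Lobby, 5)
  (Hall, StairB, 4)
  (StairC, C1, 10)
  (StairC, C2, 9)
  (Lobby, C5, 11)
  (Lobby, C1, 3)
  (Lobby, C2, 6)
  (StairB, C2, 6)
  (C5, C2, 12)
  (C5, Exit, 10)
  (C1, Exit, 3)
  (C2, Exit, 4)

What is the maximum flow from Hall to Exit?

Augment Hall→StairC→C1→Exit: bottleneck 3, flow now 3.
Augment Hall→StairC→C2→Exit: bottleneck 4, flow now 7.
Augment Hall→Lobby→C5→Exit: bottleneck 5, flow now 12.
No augmenting path remains; maximum flow = 12.
In the residual graph, reachable from Hall: {Hall, StairC, StairB, C1, C2}.
Min-cut edges: Hall→Lobby (5), C1→Exit (3), C2→Exit (4); capacity 5 + 3 + 4 = 12.
This cut is saturated, so no flow can exceed 12.

12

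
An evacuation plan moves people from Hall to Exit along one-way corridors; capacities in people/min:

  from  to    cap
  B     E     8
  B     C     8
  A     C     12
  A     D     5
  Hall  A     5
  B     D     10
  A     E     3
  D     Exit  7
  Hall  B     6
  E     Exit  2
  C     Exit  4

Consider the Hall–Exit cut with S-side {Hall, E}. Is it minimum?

No — its capacity is 13, but the minimum cut has capacity 11.

Given cut capacity: 5 + 6 + 2 = 13.
Augment Hall→A→C→Exit: bottleneck 4, flow now 4.
Augment Hall→A→D→Exit: bottleneck 1, flow now 5.
Augment Hall→B→D→Exit: bottleneck 6, flow now 11.
No augmenting path remains; maximum flow = 11.
In the residual graph, reachable from Hall: {Hall}.
Min-cut edges: Hall→A (5), Hall→B (6); capacity 5 + 6 = 11.
Cut capacity 13 exceeds the max flow 11, so it is not minimum.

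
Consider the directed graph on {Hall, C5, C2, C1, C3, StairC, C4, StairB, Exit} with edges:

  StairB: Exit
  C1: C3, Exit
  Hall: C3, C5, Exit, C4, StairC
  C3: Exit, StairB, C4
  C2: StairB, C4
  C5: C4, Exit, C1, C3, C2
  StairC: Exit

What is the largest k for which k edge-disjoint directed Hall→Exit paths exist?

4

Assign every edge capacity 1; by Menger, the answer equals the max flow.
Path Hall→Exit (+1); total 1.
Path Hall→C5→Exit (+1); total 2.
Path Hall→C3→Exit (+1); total 3.
Path Hall→StairC→Exit (+1); total 4.
No residual Hall→Exit path; max flow = 4.
Certifying cut of size 4: {Hall→C3, Hall→C5, Hall→Exit, Hall→StairC}.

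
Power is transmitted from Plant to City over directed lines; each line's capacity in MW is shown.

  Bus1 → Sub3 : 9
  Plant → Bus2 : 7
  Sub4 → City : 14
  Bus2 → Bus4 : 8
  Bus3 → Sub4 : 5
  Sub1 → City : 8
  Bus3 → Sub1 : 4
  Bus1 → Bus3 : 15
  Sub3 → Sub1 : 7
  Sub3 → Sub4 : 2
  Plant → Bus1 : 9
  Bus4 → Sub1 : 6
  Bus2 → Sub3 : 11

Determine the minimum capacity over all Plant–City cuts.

15

Augment Plant→Bus1→Sub3→Sub1→City: bottleneck 7, flow now 7.
Augment Plant→Bus1→Sub3→Sub4→City: bottleneck 2, flow now 9.
Augment Plant→Bus2→Bus4→Sub1→City: bottleneck 1, flow now 10.
Augment Plant→Bus2→Sub3→Bus1→Bus3→Sub4→City: bottleneck 5, flow now 15. (uses reverse residual edge)
No augmenting path remains; maximum flow = 15.
By max-flow min-cut, the minimum cut capacity equals the max flow.
In the residual graph, reachable from Plant: {Plant, Bus1, Bus2, Bus4, Sub3, Bus3, Sub1}.
Min-cut edges: Sub3→Sub4 (2), Bus3→Sub4 (5), Sub1→City (8); capacity 2 + 5 + 8 = 15.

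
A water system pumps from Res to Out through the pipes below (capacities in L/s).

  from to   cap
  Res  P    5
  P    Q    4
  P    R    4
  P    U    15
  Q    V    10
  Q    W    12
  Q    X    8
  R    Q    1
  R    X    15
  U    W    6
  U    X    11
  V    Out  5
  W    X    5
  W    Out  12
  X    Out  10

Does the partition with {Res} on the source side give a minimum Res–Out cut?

Given cut capacity: 5 = 5.
Augment Res→P→Q→V→Out: bottleneck 4, flow now 4.
Augment Res→P→R→X→Out: bottleneck 1, flow now 5.
No augmenting path remains; maximum flow = 5.
Cut capacity 5 equals the max flow, so it is a minimum cut.

Yes — it is a minimum cut (capacity 5).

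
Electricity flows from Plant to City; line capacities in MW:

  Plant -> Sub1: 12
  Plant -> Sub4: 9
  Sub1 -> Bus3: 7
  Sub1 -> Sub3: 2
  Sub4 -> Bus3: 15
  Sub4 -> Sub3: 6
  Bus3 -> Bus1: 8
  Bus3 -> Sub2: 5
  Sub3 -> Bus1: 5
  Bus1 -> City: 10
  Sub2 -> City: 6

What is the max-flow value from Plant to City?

15

Augment Plant→Sub1→Bus3→Bus1→City: bottleneck 7, flow now 7.
Augment Plant→Sub1→Sub3→Bus1→City: bottleneck 2, flow now 9.
Augment Plant→Sub4→Bus3→Bus1→City: bottleneck 1, flow now 10.
Augment Plant→Sub4→Bus3→Sub2→City: bottleneck 5, flow now 15.
No augmenting path remains; maximum flow = 15.
In the residual graph, reachable from Plant: {Plant, Sub1, Sub4, Bus3, Sub3, Bus1}.
Min-cut edges: Bus3→Sub2 (5), Bus1→City (10); capacity 5 + 10 = 15.
This cut is saturated, so no flow can exceed 15.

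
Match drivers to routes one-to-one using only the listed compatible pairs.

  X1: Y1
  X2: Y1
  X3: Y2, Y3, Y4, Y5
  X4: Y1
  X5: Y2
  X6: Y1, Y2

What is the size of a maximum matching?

3

Unit-capacity flow: source→left, listed edges, right→sink; max matching = max flow.
Augmenting path X1→Y1 (+1); matched 1.
Augmenting path X3→Y2 (+1); matched 2.
Augmenting path X5→Y2→X3→Y3 (+1); matched 3.
No augmenting path remains; maximum matching = 3.
König certificate: {X3, Y1, Y2} is a vertex cover of size 3 (every listed pair touches it), so no matching can be larger.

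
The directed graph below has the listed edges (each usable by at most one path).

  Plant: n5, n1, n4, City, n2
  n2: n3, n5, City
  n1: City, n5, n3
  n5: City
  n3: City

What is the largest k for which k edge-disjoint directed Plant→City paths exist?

4

Assign every edge capacity 1; by Menger, the answer equals the max flow.
Path Plant→City (+1); total 1.
Path Plant→n1→City (+1); total 2.
Path Plant→n2→City (+1); total 3.
Path Plant→n5→City (+1); total 4.
No residual Plant→City path; max flow = 4.
Certifying cut of size 4: {Plant→City, Plant→n1, Plant→n2, Plant→n5}.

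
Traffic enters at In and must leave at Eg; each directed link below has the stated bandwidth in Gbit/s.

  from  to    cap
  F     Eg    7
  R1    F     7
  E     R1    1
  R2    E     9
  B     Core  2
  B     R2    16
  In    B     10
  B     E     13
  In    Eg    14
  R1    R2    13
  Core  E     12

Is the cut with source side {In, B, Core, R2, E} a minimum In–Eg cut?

Yes — it is a minimum cut (capacity 15).

Given cut capacity: 14 + 1 = 15.
Augment In→Eg: bottleneck 14, flow now 14.
Augment In→B→E→R1→F→Eg: bottleneck 1, flow now 15.
No augmenting path remains; maximum flow = 15.
Cut capacity 15 equals the max flow, so it is a minimum cut.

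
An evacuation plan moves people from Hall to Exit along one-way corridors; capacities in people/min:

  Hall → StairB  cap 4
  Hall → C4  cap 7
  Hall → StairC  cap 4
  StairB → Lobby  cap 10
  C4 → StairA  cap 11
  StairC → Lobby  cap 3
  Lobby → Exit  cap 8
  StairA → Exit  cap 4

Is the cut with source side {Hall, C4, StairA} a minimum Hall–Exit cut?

Given cut capacity: 4 + 4 + 4 = 12.
Augment Hall→StairB→Lobby→Exit: bottleneck 4, flow now 4.
Augment Hall→C4→StairA→Exit: bottleneck 4, flow now 8.
Augment Hall→StairC→Lobby→Exit: bottleneck 3, flow now 11.
No augmenting path remains; maximum flow = 11.
In the residual graph, reachable from Hall: {Hall, C4, StairC, StairA}.
Min-cut edges: Hall→StairB (4), StairC→Lobby (3), StairA→Exit (4); capacity 4 + 3 + 4 = 11.
Cut capacity 12 exceeds the max flow 11, so it is not minimum.

No — its capacity is 12, but the minimum cut has capacity 11.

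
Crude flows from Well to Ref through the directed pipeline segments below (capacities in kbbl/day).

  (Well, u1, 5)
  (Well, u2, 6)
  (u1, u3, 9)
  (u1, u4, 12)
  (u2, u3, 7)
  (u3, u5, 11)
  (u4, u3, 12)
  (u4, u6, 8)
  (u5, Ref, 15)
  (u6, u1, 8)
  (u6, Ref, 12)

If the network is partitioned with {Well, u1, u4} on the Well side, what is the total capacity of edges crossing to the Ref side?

35

Edges leaving {Well, u1, u4}: Well→u2 (6), u1→u3 (9), u4→u3 (12), u4→u6 (8).
Cut capacity = 6 + 9 + 12 + 8 = 35.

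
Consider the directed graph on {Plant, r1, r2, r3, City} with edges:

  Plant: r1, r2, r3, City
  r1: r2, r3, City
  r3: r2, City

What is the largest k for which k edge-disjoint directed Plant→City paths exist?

Assign every edge capacity 1; by Menger, the answer equals the max flow.
Path Plant→City (+1); total 1.
Path Plant→r1→City (+1); total 2.
Path Plant→r3→City (+1); total 3.
No residual Plant→City path; max flow = 3.
Certifying cut of size 3: {Plant→City, Plant→r1, Plant→r3}.

3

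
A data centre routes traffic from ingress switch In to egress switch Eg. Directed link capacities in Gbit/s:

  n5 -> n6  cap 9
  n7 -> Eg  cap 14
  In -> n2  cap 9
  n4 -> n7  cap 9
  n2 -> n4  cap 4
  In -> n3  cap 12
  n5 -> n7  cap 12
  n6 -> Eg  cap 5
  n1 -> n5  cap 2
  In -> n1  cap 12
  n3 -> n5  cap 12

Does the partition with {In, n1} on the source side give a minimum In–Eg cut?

Given cut capacity: 9 + 12 + 2 = 23.
Augment In→n1→n5→n6→Eg: bottleneck 2, flow now 2.
Augment In→n2→n4→n7→Eg: bottleneck 4, flow now 6.
Augment In→n3→n5→n6→Eg: bottleneck 3, flow now 9.
Augment In→n3→n5→n7→Eg: bottleneck 9, flow now 18.
No augmenting path remains; maximum flow = 18.
In the residual graph, reachable from In: {In, n1, n2}.
Min-cut edges: In→n3 (12), n1→n5 (2), n2→n4 (4); capacity 12 + 2 + 4 = 18.
Cut capacity 23 exceeds the max flow 18, so it is not minimum.

No — its capacity is 23, but the minimum cut has capacity 18.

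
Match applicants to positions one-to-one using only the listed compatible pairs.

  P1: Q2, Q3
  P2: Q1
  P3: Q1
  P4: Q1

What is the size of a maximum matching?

Unit-capacity flow: source→left, listed edges, right→sink; max matching = max flow.
Augmenting path P1→Q2 (+1); matched 1.
Augmenting path P2→Q1 (+1); matched 2.
No augmenting path remains; maximum matching = 2.
König certificate: {P1, Q1} is a vertex cover of size 2 (every listed pair touches it), so no matching can be larger.

2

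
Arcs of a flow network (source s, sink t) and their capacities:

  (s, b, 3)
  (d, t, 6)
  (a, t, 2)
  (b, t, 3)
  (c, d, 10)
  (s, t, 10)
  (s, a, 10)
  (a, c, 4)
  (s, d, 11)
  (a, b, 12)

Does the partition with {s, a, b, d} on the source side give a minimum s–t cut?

No — its capacity is 25, but the minimum cut has capacity 21.

Given cut capacity: 10 + 4 + 2 + 3 + 6 = 25.
Augment s→t: bottleneck 10, flow now 10.
Augment s→a→t: bottleneck 2, flow now 12.
Augment s→b→t: bottleneck 3, flow now 15.
Augment s→d→t: bottleneck 6, flow now 21.
No augmenting path remains; maximum flow = 21.
In the residual graph, reachable from s: {s, a, b, c, d}.
Min-cut edges: s→t (10), a→t (2), b→t (3), d→t (6); capacity 10 + 2 + 3 + 6 = 21.
Cut capacity 25 exceeds the max flow 21, so it is not minimum.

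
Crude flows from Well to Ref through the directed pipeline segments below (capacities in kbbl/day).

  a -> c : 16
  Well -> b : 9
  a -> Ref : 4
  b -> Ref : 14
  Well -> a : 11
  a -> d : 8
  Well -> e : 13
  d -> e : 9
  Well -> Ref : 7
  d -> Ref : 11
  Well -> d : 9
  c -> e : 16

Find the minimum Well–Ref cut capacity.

31

Augment Well→Ref: bottleneck 7, flow now 7.
Augment Well→a→Ref: bottleneck 4, flow now 11.
Augment Well→b→Ref: bottleneck 9, flow now 20.
Augment Well→d→Ref: bottleneck 9, flow now 29.
Augment Well→a→d→Ref: bottleneck 2, flow now 31.
No augmenting path remains; maximum flow = 31.
By max-flow min-cut, the minimum cut capacity equals the max flow.
In the residual graph, reachable from Well: {Well, a, c, d, e}.
Min-cut edges: Well→b (9), Well→Ref (7), a→Ref (4), d→Ref (11); capacity 9 + 7 + 4 + 11 = 31.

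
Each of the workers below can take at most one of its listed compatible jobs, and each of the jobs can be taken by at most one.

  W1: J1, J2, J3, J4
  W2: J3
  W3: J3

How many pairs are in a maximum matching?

2

Unit-capacity flow: source→left, listed edges, right→sink; max matching = max flow.
Augmenting path W1→J1 (+1); matched 1.
Augmenting path W2→J3 (+1); matched 2.
No augmenting path remains; maximum matching = 2.
König certificate: {W1, J3} is a vertex cover of size 2 (every listed pair touches it), so no matching can be larger.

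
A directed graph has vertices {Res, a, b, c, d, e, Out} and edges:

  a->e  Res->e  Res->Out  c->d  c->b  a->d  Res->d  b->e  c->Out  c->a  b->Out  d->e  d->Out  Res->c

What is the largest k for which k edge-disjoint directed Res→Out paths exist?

Assign every edge capacity 1; by Menger, the answer equals the max flow.
Path Res→Out (+1); total 1.
Path Res→c→Out (+1); total 2.
Path Res→d→Out (+1); total 3.
No residual Res→Out path; max flow = 3.
Certifying cut of size 3: {Res→Out, Res→c, Res→d}.

3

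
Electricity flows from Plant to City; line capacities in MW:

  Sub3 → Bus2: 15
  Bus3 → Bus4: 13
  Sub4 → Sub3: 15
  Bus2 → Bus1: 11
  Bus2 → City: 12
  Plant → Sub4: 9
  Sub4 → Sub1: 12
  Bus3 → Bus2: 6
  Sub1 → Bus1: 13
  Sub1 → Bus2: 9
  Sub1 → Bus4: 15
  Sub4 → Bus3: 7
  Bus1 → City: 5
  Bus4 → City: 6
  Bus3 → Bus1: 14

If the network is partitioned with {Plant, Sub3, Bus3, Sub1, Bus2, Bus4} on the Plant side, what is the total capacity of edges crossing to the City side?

65

Edges leaving {Plant, Sub3, Bus3, Sub1, Bus2, Bus4}: Plant→Sub4 (9), Bus3→Bus1 (14), Sub1→Bus1 (13), Bus2→Bus1 (11), Bus2→City (12), Bus4→City (6).
Cut capacity = 9 + 14 + 13 + 11 + 12 + 6 = 65.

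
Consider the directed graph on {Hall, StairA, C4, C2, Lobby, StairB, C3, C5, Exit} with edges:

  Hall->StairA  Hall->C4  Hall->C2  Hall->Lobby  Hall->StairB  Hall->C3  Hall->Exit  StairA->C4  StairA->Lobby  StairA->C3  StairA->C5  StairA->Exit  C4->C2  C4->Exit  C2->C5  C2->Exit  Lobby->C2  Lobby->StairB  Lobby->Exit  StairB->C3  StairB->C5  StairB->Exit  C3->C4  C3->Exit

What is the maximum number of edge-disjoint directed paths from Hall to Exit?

Assign every edge capacity 1; by Menger, the answer equals the max flow.
Path Hall→Exit (+1); total 1.
Path Hall→StairA→Exit (+1); total 2.
Path Hall→C4→Exit (+1); total 3.
Path Hall→C2→Exit (+1); total 4.
Path Hall→Lobby→Exit (+1); total 5.
Path Hall→StairB→Exit (+1); total 6.
Path Hall→C3→Exit (+1); total 7.
No residual Hall→Exit path; max flow = 7.
Certifying cut of size 7: {Hall→C2, Hall→C3, Hall→C4, Hall→Exit, Hall→Lobby, Hall→StairA, Hall→StairB}.

7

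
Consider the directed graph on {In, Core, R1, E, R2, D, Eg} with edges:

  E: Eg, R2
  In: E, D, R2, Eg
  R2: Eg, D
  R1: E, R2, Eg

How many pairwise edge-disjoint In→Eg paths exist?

3

Assign every edge capacity 1; by Menger, the answer equals the max flow.
Path In→Eg (+1); total 1.
Path In→E→Eg (+1); total 2.
Path In→R2→Eg (+1); total 3.
No residual In→Eg path; max flow = 3.
Certifying cut of size 3: {In→E, In→Eg, In→R2}.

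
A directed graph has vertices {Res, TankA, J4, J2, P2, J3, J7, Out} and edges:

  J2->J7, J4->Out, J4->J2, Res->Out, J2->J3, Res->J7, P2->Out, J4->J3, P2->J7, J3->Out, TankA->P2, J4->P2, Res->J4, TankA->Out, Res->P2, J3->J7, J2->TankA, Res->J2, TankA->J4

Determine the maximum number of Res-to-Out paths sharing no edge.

4

Assign every edge capacity 1; by Menger, the answer equals the max flow.
Path Res→Out (+1); total 1.
Path Res→J4→Out (+1); total 2.
Path Res→P2→Out (+1); total 3.
Path Res→J2→TankA→Out (+1); total 4.
No residual Res→Out path; max flow = 4.
Certifying cut of size 4: {Res→J2, Res→J4, Res→Out, Res→P2}.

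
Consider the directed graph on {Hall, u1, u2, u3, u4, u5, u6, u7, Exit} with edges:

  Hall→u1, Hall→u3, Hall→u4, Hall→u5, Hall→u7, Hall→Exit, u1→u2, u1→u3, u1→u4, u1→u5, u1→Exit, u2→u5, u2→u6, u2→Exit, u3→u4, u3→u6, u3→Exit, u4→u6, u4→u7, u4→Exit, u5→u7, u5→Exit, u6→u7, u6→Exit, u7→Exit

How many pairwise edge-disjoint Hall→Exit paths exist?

Assign every edge capacity 1; by Menger, the answer equals the max flow.
Path Hall→Exit (+1); total 1.
Path Hall→u1→Exit (+1); total 2.
Path Hall→u3→Exit (+1); total 3.
Path Hall→u4→Exit (+1); total 4.
Path Hall→u5→Exit (+1); total 5.
Path Hall→u7→Exit (+1); total 6.
No residual Hall→Exit path; max flow = 6.
Certifying cut of size 6: {Hall→Exit, Hall→u1, Hall→u3, Hall→u4, Hall→u5, Hall→u7}.

6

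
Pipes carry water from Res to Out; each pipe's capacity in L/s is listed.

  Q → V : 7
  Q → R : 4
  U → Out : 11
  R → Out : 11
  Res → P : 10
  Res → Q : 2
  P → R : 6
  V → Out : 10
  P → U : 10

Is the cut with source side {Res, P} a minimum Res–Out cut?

No — its capacity is 18, but the minimum cut has capacity 12.

Given cut capacity: 2 + 6 + 10 = 18.
Augment Res→P→R→Out: bottleneck 6, flow now 6.
Augment Res→P→U→Out: bottleneck 4, flow now 10.
Augment Res→Q→R→Out: bottleneck 2, flow now 12.
No augmenting path remains; maximum flow = 12.
In the residual graph, reachable from Res: {Res}.
Min-cut edges: Res→P (10), Res→Q (2); capacity 10 + 2 = 12.
Cut capacity 18 exceeds the max flow 12, so it is not minimum.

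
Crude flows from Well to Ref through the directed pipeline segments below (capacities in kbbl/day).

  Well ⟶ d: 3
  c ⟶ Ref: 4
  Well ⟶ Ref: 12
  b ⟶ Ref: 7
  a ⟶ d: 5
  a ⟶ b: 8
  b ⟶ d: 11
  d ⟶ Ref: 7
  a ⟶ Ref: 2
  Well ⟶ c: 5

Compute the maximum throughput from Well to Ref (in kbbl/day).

19

Augment Well→Ref: bottleneck 12, flow now 12.
Augment Well→c→Ref: bottleneck 4, flow now 16.
Augment Well→d→Ref: bottleneck 3, flow now 19.
No augmenting path remains; maximum flow = 19.
In the residual graph, reachable from Well: {Well, c}.
Min-cut edges: Well→d (3), Well→Ref (12), c→Ref (4); capacity 3 + 12 + 4 = 19.
This cut is saturated, so no flow can exceed 19.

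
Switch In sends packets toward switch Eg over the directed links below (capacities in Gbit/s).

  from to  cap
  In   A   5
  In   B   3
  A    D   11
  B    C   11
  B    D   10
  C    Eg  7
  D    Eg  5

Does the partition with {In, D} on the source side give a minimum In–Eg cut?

No — its capacity is 13, but the minimum cut has capacity 8.

Given cut capacity: 5 + 3 + 5 = 13.
Augment In→A→D→Eg: bottleneck 5, flow now 5.
Augment In→B→C→Eg: bottleneck 3, flow now 8.
No augmenting path remains; maximum flow = 8.
In the residual graph, reachable from In: {In}.
Min-cut edges: In→A (5), In→B (3); capacity 5 + 3 = 8.
Cut capacity 13 exceeds the max flow 8, so it is not minimum.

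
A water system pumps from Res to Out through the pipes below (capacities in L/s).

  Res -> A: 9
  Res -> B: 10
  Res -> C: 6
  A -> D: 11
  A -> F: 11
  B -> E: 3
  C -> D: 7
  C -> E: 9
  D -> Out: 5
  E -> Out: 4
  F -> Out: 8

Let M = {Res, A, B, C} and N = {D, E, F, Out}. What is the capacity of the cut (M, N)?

41

Edges leaving {Res, A, B, C}: A→D (11), A→F (11), B→E (3), C→D (7), C→E (9).
Cut capacity = 11 + 11 + 3 + 7 + 9 = 41.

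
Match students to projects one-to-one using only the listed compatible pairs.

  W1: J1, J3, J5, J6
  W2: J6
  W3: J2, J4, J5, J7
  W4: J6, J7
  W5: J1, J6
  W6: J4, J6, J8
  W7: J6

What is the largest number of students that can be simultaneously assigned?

6

Unit-capacity flow: source→left, listed edges, right→sink; max matching = max flow.
Augmenting path W1→J1 (+1); matched 1.
Augmenting path W2→J6 (+1); matched 2.
Augmenting path W3→J2 (+1); matched 3.
Augmenting path W4→J7 (+1); matched 4.
Augmenting path W6→J4 (+1); matched 5.
Augmenting path W5→J1→W1→J3 (+1); matched 6.
No augmenting path remains; maximum matching = 6.
König certificate: {W1, W3, W4, W5, W6, J6} is a vertex cover of size 6 (every listed pair touches it), so no matching can be larger.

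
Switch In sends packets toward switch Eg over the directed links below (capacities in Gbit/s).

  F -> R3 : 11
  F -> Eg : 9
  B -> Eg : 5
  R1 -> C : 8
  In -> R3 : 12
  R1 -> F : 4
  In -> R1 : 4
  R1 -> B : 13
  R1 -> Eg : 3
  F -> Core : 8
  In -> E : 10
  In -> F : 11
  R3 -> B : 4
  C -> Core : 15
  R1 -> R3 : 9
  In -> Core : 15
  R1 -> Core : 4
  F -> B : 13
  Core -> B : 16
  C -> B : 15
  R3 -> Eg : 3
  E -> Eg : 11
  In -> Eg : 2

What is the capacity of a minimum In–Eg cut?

Augment In→Eg: bottleneck 2, flow now 2.
Augment In→R1→Eg: bottleneck 3, flow now 5.
Augment In→F→Eg: bottleneck 9, flow now 14.
Augment In→R3→Eg: bottleneck 3, flow now 17.
Augment In→E→Eg: bottleneck 10, flow now 27.
Augment In→R1→B→Eg: bottleneck 1, flow now 28.
Augment In→F→B→Eg: bottleneck 2, flow now 30.
Augment In→Core→B→Eg: bottleneck 2, flow now 32.
No augmenting path remains; maximum flow = 32.
By max-flow min-cut, the minimum cut capacity equals the max flow.
In the residual graph, reachable from In: {In, R1, C, F, Core, R3, B}.
Min-cut edges: In→E (10), In→Eg (2), R1→Eg (3), F→Eg (9), R3→Eg (3), B→Eg (5); capacity 10 + 2 + 3 + 9 + 3 + 5 = 32.

32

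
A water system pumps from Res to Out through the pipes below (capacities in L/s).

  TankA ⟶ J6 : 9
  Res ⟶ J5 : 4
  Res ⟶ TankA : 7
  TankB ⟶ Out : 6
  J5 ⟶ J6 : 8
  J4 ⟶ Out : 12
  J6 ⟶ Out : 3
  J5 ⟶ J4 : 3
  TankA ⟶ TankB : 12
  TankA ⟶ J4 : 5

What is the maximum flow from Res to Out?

Augment Res→J5→J4→Out: bottleneck 3, flow now 3.
Augment Res→J5→J6→Out: bottleneck 1, flow now 4.
Augment Res→TankA→TankB→Out: bottleneck 6, flow now 10.
Augment Res→TankA→J4→Out: bottleneck 1, flow now 11.
No augmenting path remains; maximum flow = 11.
In the residual graph, reachable from Res: {Res}.
Min-cut edges: Res→J5 (4), Res→TankA (7); capacity 4 + 7 = 11.
This cut is saturated, so no flow can exceed 11.

11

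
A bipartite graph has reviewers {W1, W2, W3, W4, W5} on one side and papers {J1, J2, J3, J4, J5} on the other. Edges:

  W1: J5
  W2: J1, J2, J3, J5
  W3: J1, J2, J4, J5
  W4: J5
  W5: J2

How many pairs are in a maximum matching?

Unit-capacity flow: source→left, listed edges, right→sink; max matching = max flow.
Augmenting path W1→J5 (+1); matched 1.
Augmenting path W2→J1 (+1); matched 2.
Augmenting path W3→J2 (+1); matched 3.
Augmenting path W5→J2→W3→J4 (+1); matched 4.
No augmenting path remains; maximum matching = 4.
König certificate: {W2, W3, W5, J5} is a vertex cover of size 4 (every listed pair touches it), so no matching can be larger.

4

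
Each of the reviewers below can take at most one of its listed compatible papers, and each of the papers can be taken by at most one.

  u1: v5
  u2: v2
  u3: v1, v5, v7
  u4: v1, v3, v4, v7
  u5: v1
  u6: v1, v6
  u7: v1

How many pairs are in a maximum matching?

6

Unit-capacity flow: source→left, listed edges, right→sink; max matching = max flow.
Augmenting path u1→v5 (+1); matched 1.
Augmenting path u2→v2 (+1); matched 2.
Augmenting path u3→v1 (+1); matched 3.
Augmenting path u4→v3 (+1); matched 4.
Augmenting path u6→v6 (+1); matched 5.
Augmenting path u5→v1→u3→v7 (+1); matched 6.
No augmenting path remains; maximum matching = 6.
König certificate: {u1, u2, u3, u4, u6, v1} is a vertex cover of size 6 (every listed pair touches it), so no matching can be larger.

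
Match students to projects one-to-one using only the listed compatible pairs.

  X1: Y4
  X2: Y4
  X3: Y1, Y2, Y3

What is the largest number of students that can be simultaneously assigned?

2

Unit-capacity flow: source→left, listed edges, right→sink; max matching = max flow.
Augmenting path X1→Y4 (+1); matched 1.
Augmenting path X3→Y1 (+1); matched 2.
No augmenting path remains; maximum matching = 2.
König certificate: {X3, Y4} is a vertex cover of size 2 (every listed pair touches it), so no matching can be larger.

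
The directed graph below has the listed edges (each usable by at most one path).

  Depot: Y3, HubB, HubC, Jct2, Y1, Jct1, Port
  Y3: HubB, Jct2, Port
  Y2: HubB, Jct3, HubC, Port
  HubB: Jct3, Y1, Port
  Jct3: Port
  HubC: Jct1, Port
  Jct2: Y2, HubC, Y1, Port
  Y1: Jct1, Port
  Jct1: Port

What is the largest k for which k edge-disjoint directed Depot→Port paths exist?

Assign every edge capacity 1; by Menger, the answer equals the max flow.
Path Depot→Port (+1); total 1.
Path Depot→Y3→Port (+1); total 2.
Path Depot→HubB→Port (+1); total 3.
Path Depot→HubC→Port (+1); total 4.
Path Depot→Jct2→Port (+1); total 5.
Path Depot→Y1→Port (+1); total 6.
Path Depot→Jct1→Port (+1); total 7.
No residual Depot→Port path; max flow = 7.
Certifying cut of size 7: {Depot→HubB, Depot→HubC, Depot→Jct1, Depot→Jct2, Depot→Port, Depot→Y1, Depot→Y3}.

7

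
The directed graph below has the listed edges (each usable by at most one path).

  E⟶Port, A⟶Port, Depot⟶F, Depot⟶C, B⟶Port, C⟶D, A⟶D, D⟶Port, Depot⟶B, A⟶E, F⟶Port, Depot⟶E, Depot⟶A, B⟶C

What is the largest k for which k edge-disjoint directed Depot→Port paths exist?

Assign every edge capacity 1; by Menger, the answer equals the max flow.
Path Depot→A→Port (+1); total 1.
Path Depot→B→Port (+1); total 2.
Path Depot→E→Port (+1); total 3.
Path Depot→F→Port (+1); total 4.
Path Depot→C→D→Port (+1); total 5.
No residual Depot→Port path; max flow = 5.
Certifying cut of size 5: {Depot→A, Depot→B, Depot→C, Depot→E, Depot→F}.

5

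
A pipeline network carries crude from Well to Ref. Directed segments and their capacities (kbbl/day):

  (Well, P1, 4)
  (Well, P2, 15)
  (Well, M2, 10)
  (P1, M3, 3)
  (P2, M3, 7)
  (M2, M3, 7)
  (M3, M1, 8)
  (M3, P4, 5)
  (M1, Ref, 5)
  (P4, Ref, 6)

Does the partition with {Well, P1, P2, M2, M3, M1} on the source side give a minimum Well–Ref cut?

Yes — it is a minimum cut (capacity 10).

Given cut capacity: 5 + 5 = 10.
Augment Well→P1→M3→M1→Ref: bottleneck 3, flow now 3.
Augment Well→P2→M3→M1→Ref: bottleneck 2, flow now 5.
Augment Well→P2→M3→P4→Ref: bottleneck 5, flow now 10.
No augmenting path remains; maximum flow = 10.
Cut capacity 10 equals the max flow, so it is a minimum cut.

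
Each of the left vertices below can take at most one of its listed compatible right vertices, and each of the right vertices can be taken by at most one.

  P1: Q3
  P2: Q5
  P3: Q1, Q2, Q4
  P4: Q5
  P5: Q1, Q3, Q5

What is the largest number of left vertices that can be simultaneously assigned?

Unit-capacity flow: source→left, listed edges, right→sink; max matching = max flow.
Augmenting path P1→Q3 (+1); matched 1.
Augmenting path P2→Q5 (+1); matched 2.
Augmenting path P3→Q1 (+1); matched 3.
Augmenting path P5→Q1→P3→Q2 (+1); matched 4.
No augmenting path remains; maximum matching = 4.
König certificate: {P1, P3, P5, Q5} is a vertex cover of size 4 (every listed pair touches it), so no matching can be larger.

4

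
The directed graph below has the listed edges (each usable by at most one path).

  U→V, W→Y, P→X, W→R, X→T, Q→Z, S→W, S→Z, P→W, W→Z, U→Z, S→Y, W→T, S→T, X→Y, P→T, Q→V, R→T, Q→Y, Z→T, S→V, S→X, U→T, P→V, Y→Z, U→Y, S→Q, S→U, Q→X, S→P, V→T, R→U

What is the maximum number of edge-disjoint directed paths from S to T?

Assign every edge capacity 1; by Menger, the answer equals the max flow.
Path S→T (+1); total 1.
Path S→P→T (+1); total 2.
Path S→U→T (+1); total 3.
Path S→V→T (+1); total 4.
Path S→W→T (+1); total 5.
Path S→X→T (+1); total 6.
Path S→Z→T (+1); total 7.
No residual S→T path; max flow = 7.
Certifying cut of size 7: {S→P, S→T, S→U, S→W, V→T, X→T, Z→T}.

7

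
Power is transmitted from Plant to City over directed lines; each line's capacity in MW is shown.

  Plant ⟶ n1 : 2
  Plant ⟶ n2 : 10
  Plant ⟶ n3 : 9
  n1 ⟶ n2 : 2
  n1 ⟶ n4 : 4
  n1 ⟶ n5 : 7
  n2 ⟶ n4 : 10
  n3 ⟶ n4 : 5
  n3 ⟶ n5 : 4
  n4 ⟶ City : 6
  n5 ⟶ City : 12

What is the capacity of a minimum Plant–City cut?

12

Augment Plant→n1→n4→City: bottleneck 2, flow now 2.
Augment Plant→n2→n4→City: bottleneck 4, flow now 6.
Augment Plant→n3→n5→City: bottleneck 4, flow now 10.
Augment Plant→n2→n4→n1→n5→City: bottleneck 2, flow now 12. (uses reverse residual edge)
No augmenting path remains; maximum flow = 12.
By max-flow min-cut, the minimum cut capacity equals the max flow.
In the residual graph, reachable from Plant: {Plant, n2, n3, n4}.
Min-cut edges: Plant→n1 (2), n3→n5 (4), n4→City (6); capacity 2 + 4 + 6 = 12.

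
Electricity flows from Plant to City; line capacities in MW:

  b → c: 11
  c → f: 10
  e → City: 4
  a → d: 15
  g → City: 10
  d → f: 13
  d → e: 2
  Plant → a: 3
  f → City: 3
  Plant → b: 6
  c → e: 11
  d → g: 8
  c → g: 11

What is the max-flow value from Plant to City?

Augment Plant→a→d→e→City: bottleneck 2, flow now 2.
Augment Plant→a→d→f→City: bottleneck 1, flow now 3.
Augment Plant→b→c→e→City: bottleneck 2, flow now 5.
Augment Plant→b→c→f→City: bottleneck 2, flow now 7.
Augment Plant→b→c→g→City: bottleneck 2, flow now 9.
No augmenting path remains; maximum flow = 9.
In the residual graph, reachable from Plant: {Plant}.
Min-cut edges: Plant→a (3), Plant→b (6); capacity 3 + 6 = 9.
This cut is saturated, so no flow can exceed 9.

9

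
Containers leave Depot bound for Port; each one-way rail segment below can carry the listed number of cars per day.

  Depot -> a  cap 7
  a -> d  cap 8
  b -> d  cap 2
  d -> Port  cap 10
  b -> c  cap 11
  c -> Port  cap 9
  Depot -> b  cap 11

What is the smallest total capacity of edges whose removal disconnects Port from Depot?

18

Augment Depot→a→d→Port: bottleneck 7, flow now 7.
Augment Depot→b→c→Port: bottleneck 9, flow now 16.
Augment Depot→b→d→Port: bottleneck 2, flow now 18.
No augmenting path remains; maximum flow = 18.
By max-flow min-cut, the minimum cut capacity equals the max flow.
In the residual graph, reachable from Depot: {Depot}.
Min-cut edges: Depot→a (7), Depot→b (11); capacity 7 + 11 = 18.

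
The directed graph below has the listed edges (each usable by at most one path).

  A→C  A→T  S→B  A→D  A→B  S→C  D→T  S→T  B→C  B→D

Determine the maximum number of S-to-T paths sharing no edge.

2

Assign every edge capacity 1; by Menger, the answer equals the max flow.
Path S→T (+1); total 1.
Path S→B→D→T (+1); total 2.
No residual S→T path; max flow = 2.
Certifying cut of size 2: {S→B, S→T}.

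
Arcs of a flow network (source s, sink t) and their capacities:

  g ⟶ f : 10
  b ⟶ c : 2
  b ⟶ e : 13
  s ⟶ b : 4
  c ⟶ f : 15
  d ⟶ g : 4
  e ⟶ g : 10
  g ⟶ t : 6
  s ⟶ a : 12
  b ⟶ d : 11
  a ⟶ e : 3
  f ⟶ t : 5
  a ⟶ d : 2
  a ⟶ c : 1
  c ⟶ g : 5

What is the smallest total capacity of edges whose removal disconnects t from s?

Augment s→a→c→f→t: bottleneck 1, flow now 1.
Augment s→a→d→g→t: bottleneck 2, flow now 3.
Augment s→a→e→g→t: bottleneck 3, flow now 6.
Augment s→b→c→f→t: bottleneck 2, flow now 8.
Augment s→b→d→g→t: bottleneck 1, flow now 9.
Augment s→b→d→g→f→t: bottleneck 1, flow now 10.
No augmenting path remains; maximum flow = 10.
By max-flow min-cut, the minimum cut capacity equals the max flow.
In the residual graph, reachable from s: {s, a}.
Min-cut edges: s→b (4), a→c (1), a→d (2), a→e (3); capacity 4 + 1 + 2 + 3 = 10.

10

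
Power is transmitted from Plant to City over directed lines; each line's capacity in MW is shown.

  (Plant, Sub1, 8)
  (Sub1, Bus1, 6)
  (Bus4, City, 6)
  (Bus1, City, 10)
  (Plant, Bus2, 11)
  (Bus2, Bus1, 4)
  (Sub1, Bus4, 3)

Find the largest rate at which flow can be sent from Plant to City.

Augment Plant→Bus2→Bus1→City: bottleneck 4, flow now 4.
Augment Plant→Sub1→Bus4→City: bottleneck 3, flow now 7.
Augment Plant→Sub1→Bus1→City: bottleneck 5, flow now 12.
No augmenting path remains; maximum flow = 12.
In the residual graph, reachable from Plant: {Plant, Bus2}.
Min-cut edges: Plant→Sub1 (8), Bus2→Bus1 (4); capacity 8 + 4 = 12.
This cut is saturated, so no flow can exceed 12.

12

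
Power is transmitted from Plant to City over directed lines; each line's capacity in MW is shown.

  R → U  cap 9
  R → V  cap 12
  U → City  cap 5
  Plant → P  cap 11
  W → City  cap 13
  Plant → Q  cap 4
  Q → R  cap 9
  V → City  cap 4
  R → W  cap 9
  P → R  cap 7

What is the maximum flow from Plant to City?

11

Augment Plant→P→R→U→City: bottleneck 5, flow now 5.
Augment Plant→P→R→V→City: bottleneck 2, flow now 7.
Augment Plant→Q→R→V→City: bottleneck 2, flow now 9.
Augment Plant→Q→R→W→City: bottleneck 2, flow now 11.
No augmenting path remains; maximum flow = 11.
In the residual graph, reachable from Plant: {Plant, P}.
Min-cut edges: Plant→Q (4), P→R (7); capacity 4 + 7 = 11.
This cut is saturated, so no flow can exceed 11.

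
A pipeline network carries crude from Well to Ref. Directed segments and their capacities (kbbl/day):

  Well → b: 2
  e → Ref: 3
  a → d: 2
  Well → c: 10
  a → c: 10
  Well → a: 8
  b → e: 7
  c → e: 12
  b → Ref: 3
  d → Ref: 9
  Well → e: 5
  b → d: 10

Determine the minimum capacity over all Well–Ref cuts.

7

Augment Well→b→Ref: bottleneck 2, flow now 2.
Augment Well→e→Ref: bottleneck 3, flow now 5.
Augment Well→a→d→Ref: bottleneck 2, flow now 7.
No augmenting path remains; maximum flow = 7.
By max-flow min-cut, the minimum cut capacity equals the max flow.
In the residual graph, reachable from Well: {Well, a, c, e}.
Min-cut edges: Well→b (2), a→d (2), e→Ref (3); capacity 2 + 2 + 3 = 7.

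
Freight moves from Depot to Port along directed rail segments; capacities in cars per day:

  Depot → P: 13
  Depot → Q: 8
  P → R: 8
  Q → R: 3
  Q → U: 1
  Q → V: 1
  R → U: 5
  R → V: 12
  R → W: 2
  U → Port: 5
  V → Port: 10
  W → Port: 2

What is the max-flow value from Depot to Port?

13

Augment Depot→Q→U→Port: bottleneck 1, flow now 1.
Augment Depot→Q→V→Port: bottleneck 1, flow now 2.
Augment Depot→P→R→U→Port: bottleneck 4, flow now 6.
Augment Depot→P→R→V→Port: bottleneck 4, flow now 10.
Augment Depot→Q→R→V→Port: bottleneck 3, flow now 13.
No augmenting path remains; maximum flow = 13.
In the residual graph, reachable from Depot: {Depot, P, Q}.
Min-cut edges: P→R (8), Q→R (3), Q→U (1), Q→V (1); capacity 8 + 3 + 1 + 1 = 13.
This cut is saturated, so no flow can exceed 13.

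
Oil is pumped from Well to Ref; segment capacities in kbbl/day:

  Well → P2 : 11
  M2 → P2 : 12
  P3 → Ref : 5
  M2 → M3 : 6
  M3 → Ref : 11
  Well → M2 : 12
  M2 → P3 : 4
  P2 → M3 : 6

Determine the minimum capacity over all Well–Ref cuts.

Augment Well→M2→M3→Ref: bottleneck 6, flow now 6.
Augment Well→M2→P3→Ref: bottleneck 4, flow now 10.
Augment Well→P2→M3→Ref: bottleneck 5, flow now 15.
No augmenting path remains; maximum flow = 15.
By max-flow min-cut, the minimum cut capacity equals the max flow.
In the residual graph, reachable from Well: {Well, M2, P2, M3}.
Min-cut edges: M2→P3 (4), M3→Ref (11); capacity 4 + 11 = 15.

15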